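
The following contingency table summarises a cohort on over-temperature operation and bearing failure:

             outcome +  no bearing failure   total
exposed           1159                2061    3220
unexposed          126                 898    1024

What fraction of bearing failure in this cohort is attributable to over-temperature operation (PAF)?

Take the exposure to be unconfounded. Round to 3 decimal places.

p₁ = P(outcome | exposed) = 1159/3220 = 0.35994
p₀ = P(outcome | unexposed) = 126/1024 = 0.12305
Exposure prevalence π = 3220/4244 = 0.75872; overall risk P(Y=1) = 0.30278.
Under exogeneity, PAF = [P(Y=1) − p₀]/P(Y=1).
PAF = (0.30278 − 0.12305) / 0.30278 ≈ 0.5936

PAF ≈ 0.594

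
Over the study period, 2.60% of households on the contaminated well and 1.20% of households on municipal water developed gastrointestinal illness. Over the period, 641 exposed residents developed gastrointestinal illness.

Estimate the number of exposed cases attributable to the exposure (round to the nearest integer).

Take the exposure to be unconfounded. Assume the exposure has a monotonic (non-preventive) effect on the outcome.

p₁ = 0.026, p₀ = 0.012.
PN = (p₁ − p₀)/p₁ = (0.026 − 0.012) / 0.026 ≈ 0.53846.
Attributable cases ≈ PN × (exposed cases) = 0.53846 × 641 ≈ 345.15.

about 345 cases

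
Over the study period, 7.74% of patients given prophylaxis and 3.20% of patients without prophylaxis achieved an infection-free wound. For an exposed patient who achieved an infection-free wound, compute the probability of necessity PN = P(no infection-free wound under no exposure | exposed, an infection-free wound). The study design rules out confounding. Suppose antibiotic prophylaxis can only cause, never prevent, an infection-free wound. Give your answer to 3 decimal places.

PN ≈ 0.587

p₁ = 0.0774, p₀ = 0.032.
Under exogeneity and monotonicity, PN = (p₁ − p₀) / p₁.
PN = (0.0774 − 0.032) / 0.0774 = 0.0454 / 0.0774 ≈ 0.5866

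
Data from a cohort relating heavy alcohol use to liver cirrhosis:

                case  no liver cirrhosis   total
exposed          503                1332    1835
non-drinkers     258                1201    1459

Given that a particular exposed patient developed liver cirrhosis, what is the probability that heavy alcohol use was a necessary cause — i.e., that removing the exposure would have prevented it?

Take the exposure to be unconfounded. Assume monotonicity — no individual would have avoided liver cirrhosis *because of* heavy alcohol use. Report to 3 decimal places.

p₁ = P(outcome | exposed) = 503/1835 = 0.27411
p₀ = P(outcome | unexposed) = 258/1459 = 0.17683
Under exogeneity and monotonicity, PN = (p₁ − p₀) / p₁.
PN = (0.27411 − 0.17683) / 0.27411 = 0.097281 / 0.27411 ≈ 0.3549

PN ≈ 0.355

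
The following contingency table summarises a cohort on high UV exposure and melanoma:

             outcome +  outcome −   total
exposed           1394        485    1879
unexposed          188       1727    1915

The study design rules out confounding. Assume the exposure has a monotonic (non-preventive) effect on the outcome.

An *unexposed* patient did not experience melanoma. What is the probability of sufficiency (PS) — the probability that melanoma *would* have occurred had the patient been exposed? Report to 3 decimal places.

PS ≈ 0.714

p₁ = P(outcome | exposed) = 1394/1879 = 0.74188
p₀ = P(outcome | unexposed) = 188/1915 = 0.098172
Under exogeneity and monotonicity, PS = (p₁ − p₀) / (1 − p₀).
PS = (0.74188 − 0.098172) / (1 − 0.098172) = 0.64371 / 0.90183 ≈ 0.7138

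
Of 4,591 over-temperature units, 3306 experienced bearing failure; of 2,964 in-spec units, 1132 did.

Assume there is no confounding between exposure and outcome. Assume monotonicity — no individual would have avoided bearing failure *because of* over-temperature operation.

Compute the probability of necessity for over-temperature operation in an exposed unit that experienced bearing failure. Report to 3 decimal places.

p₁ = P(outcome | exposed) = 3306/4591 = 0.7201
p₀ = P(outcome | unexposed) = 1132/2964 = 0.38192
Under exogeneity and monotonicity, PN = (p₁ − p₀) / p₁.
PN = (0.7201 − 0.38192) / 0.7201 = 0.33819 / 0.7201 ≈ 0.4696

PN ≈ 0.470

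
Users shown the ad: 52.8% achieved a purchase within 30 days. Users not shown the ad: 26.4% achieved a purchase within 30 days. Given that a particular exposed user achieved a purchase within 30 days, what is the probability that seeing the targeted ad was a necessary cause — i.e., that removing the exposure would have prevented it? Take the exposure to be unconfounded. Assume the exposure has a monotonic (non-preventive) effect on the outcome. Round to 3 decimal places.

PN ≈ 0.500

p₁ = 0.528, p₀ = 0.264.
Under exogeneity and monotonicity, PN = (p₁ − p₀) / p₁.
PN = (0.528 − 0.264) / 0.528 = 0.264 / 0.528 ≈ 0.5000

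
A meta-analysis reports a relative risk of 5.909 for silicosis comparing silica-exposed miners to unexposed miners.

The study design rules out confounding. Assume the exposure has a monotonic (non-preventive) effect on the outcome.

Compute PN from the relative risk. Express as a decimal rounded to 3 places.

PN ≈ 0.831

Under exogeneity and monotonicity, PN = (RR − 1) / RR = 1 − 1/RR.
PN = (5.909 − 1) / 5.909 = 4.909 / 5.909 ≈ 0.8308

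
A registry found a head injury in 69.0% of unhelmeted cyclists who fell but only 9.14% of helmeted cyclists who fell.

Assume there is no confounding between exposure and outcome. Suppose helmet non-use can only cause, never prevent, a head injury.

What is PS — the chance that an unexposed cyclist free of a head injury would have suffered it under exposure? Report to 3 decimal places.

p₁ = 0.69, p₀ = 0.0914.
Under exogeneity and monotonicity, PS = (p₁ − p₀) / (1 − p₀).
PS = (0.69 − 0.0914) / (1 − 0.0914) = 0.5986 / 0.9086 ≈ 0.6588

PS ≈ 0.659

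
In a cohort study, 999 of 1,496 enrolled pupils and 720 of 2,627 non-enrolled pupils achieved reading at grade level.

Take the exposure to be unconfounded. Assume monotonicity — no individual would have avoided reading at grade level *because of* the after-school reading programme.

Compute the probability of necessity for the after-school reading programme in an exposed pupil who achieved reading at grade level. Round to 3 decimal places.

PN ≈ 0.590

p₁ = P(outcome | exposed) = 999/1496 = 0.66778
p₀ = P(outcome | unexposed) = 720/2627 = 0.27408
Under exogeneity and monotonicity, PN = (p₁ − p₀) / p₁.
PN = (0.66778 − 0.27408) / 0.66778 = 0.3937 / 0.66778 ≈ 0.5896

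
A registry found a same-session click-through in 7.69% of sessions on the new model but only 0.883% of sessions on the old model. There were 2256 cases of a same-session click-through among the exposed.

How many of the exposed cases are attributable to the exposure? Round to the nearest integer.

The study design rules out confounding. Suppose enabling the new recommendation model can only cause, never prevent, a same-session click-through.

p₁ = 0.0769, p₀ = 0.00883.
PN = (p₁ − p₀)/p₁ = (0.0769 − 0.00883) / 0.0769 ≈ 0.88518.
Attributable cases ≈ PN × (exposed cases) = 0.88518 × 2256 ≈ 1996.96.

about 1997 cases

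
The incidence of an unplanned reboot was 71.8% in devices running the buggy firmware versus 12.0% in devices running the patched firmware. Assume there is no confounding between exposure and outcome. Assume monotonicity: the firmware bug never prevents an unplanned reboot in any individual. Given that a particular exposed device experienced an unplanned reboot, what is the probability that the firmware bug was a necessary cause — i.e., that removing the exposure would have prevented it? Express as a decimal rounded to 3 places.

PN ≈ 0.833

p₁ = 0.718, p₀ = 0.12.
Under exogeneity and monotonicity, PN = (p₁ − p₀) / p₁.
PN = (0.718 − 0.12) / 0.718 = 0.598 / 0.718 ≈ 0.8329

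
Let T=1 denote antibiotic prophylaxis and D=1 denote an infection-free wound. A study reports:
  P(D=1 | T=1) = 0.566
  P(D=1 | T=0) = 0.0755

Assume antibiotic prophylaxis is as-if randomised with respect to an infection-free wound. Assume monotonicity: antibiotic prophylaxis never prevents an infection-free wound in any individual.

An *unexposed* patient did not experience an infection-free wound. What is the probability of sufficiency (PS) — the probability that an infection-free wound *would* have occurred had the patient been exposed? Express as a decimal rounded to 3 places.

PS ≈ 0.531

Let p₁ = 0.566, p₀ = 0.0755.
Under exogeneity and monotonicity, PS = (p₁ − p₀) / (1 − p₀).
PS = (0.566 − 0.0755) / (1 − 0.0755) = 0.4905 / 0.9245 ≈ 0.5306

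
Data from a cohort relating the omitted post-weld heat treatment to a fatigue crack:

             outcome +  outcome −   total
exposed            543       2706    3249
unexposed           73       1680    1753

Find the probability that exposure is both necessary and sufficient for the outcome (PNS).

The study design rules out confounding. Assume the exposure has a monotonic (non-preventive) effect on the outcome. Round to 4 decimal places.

p₁ = P(outcome | exposed) = 543/3249 = 0.16713
p₀ = P(outcome | unexposed) = 73/1753 = 0.041643
Under exogeneity and monotonicity, PNS = p₁ − p₀.
PNS = 0.16713 − 0.041643 = 0.12549

PNS ≈ 0.1255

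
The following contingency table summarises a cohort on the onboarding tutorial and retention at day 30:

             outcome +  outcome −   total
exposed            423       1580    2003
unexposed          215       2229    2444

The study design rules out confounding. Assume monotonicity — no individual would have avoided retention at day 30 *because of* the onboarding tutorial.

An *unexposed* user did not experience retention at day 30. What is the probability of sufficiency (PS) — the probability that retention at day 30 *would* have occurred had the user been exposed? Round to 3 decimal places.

p₁ = P(outcome | exposed) = 423/2003 = 0.21118
p₀ = P(outcome | unexposed) = 215/2444 = 0.087971
Under exogeneity and monotonicity, PS = (p₁ − p₀)/(1 − p₀).
PS = (0.21118 − 0.087971) / 0.91203 ≈ 0.1351

PS ≈ 0.135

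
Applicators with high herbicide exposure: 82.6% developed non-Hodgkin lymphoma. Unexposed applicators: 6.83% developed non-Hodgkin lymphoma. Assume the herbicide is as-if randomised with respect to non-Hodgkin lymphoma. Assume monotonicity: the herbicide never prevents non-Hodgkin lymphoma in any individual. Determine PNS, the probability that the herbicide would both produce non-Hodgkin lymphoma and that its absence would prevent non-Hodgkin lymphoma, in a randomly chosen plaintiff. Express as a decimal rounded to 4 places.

PNS ≈ 0.7577

p₁ = 0.826, p₀ = 0.0683.
Under exogeneity and monotonicity, PNS = p₁ − p₀.
PNS = 0.826 − 0.0683 = 0.7577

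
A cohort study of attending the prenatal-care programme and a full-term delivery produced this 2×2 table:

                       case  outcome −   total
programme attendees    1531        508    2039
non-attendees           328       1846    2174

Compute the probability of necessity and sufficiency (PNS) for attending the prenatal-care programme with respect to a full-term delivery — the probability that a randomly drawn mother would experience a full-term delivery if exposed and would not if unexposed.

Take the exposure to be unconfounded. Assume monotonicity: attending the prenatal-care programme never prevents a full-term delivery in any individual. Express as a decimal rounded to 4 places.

PNS ≈ 0.6000

p₁ = P(outcome | exposed) = 1531/2039 = 0.75086
p₀ = P(outcome | unexposed) = 328/2174 = 0.15087
Under exogeneity and monotonicity, PNS = p₁ − p₀.
PNS = 0.75086 − 0.15087 = 0.59998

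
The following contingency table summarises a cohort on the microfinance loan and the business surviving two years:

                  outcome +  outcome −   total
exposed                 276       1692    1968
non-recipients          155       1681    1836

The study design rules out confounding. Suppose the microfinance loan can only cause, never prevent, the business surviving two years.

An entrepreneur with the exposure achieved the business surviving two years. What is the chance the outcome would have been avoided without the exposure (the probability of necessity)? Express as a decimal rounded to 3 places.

p₁ = P(outcome | exposed) = 276/1968 = 0.14024
p₀ = P(outcome | unexposed) = 155/1836 = 0.084423
Under exogeneity and monotonicity, PN = (p₁ − p₀)/p₁.
PN = (0.14024 − 0.084423) / 0.14024 ≈ 0.3980

PN ≈ 0.398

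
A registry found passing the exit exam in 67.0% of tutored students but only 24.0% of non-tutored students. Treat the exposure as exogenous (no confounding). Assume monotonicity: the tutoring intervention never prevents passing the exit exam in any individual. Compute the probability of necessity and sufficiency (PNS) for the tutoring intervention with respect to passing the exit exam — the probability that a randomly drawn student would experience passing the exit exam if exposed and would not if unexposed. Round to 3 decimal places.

PNS ≈ 0.430

p₁ = 0.67, p₀ = 0.24.
Under exogeneity and monotonicity, PNS = p₁ − p₀.
PNS = 0.67 − 0.24 = 0.43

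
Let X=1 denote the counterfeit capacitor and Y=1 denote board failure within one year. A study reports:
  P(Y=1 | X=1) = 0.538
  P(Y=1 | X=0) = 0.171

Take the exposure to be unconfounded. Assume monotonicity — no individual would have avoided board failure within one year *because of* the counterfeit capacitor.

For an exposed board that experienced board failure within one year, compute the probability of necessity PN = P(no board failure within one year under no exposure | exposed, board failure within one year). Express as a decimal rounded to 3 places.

Let p₁ = 0.538, p₀ = 0.171.
Under exogeneity and monotonicity, PN = (p₁ − p₀) / p₁.
PN = (0.538 − 0.171) / 0.538 = 0.367 / 0.538 ≈ 0.6822

PN ≈ 0.682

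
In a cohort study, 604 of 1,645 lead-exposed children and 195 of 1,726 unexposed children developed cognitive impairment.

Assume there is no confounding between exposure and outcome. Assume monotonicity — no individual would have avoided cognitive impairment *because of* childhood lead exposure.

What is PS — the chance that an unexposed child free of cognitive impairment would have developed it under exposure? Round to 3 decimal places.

PS ≈ 0.287

p₁ = P(outcome | exposed) = 604/1645 = 0.36717
p₀ = P(outcome | unexposed) = 195/1726 = 0.11298
Under exogeneity and monotonicity, PS = (p₁ − p₀) / (1 − p₀).
PS = (0.36717 − 0.11298) / (1 − 0.11298) = 0.2542 / 0.88702 ≈ 0.2866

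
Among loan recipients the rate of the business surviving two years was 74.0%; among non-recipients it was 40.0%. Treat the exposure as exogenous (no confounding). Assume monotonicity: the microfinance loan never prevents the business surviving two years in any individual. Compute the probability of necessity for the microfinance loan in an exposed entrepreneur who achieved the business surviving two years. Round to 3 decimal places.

p₁ = 0.74, p₀ = 0.4.
Under exogeneity and monotonicity, PN = (p₁ − p₀) / p₁.
PN = (0.74 − 0.4) / 0.74 = 0.34 / 0.74 ≈ 0.4595

PN ≈ 0.459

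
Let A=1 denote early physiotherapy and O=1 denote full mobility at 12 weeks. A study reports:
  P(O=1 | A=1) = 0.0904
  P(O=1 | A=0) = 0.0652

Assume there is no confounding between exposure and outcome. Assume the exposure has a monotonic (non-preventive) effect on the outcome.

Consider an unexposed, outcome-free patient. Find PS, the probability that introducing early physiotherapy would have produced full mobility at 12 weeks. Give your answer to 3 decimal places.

PS ≈ 0.027

Let p₁ = 0.0904, p₀ = 0.0652.
Under exogeneity and monotonicity, PS = (p₁ − p₀) / (1 − p₀).
PS = (0.0904 − 0.0652) / (1 − 0.0652) = 0.0252 / 0.9348 ≈ 0.0270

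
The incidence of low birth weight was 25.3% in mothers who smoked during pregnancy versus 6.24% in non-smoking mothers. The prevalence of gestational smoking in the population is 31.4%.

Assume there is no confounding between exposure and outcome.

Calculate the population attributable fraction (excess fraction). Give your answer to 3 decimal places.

p₁ = 0.253, p₀ = 0.0624.
Overall risk P(Y=1) = π·p₁ + (1−π)·p₀ = 0.314×0.253 + 0.686×0.0624 = 0.12225.
Under exogeneity, PAF = [P(Y=1) − p₀] / P(Y=1).
PAF = (0.12225 − 0.0624) / 0.12225 ≈ 0.4896

PAF ≈ 0.490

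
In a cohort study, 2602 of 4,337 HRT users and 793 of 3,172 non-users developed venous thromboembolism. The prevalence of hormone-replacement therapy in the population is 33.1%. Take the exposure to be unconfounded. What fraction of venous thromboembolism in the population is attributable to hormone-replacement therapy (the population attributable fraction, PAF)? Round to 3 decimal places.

PAF ≈ 0.317

p₁ = P(outcome | exposed) = 2602/4337 = 0.59995
p₀ = P(outcome | unexposed) = 793/3172 = 0.25
Overall risk P(Y=1) = π·p₁ + (1−π)·p₀ = 0.331×0.59995 + 0.669×0.25 = 0.36583.
Under exogeneity, PAF = [P(Y=1) − p₀] / P(Y=1).
PAF = (0.36583 − 0.25) / 0.36583 ≈ 0.3166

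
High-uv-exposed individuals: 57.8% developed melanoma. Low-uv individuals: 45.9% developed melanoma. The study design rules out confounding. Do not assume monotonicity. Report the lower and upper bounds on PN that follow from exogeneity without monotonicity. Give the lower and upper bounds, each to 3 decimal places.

0.206 ≤ PN ≤ 0.936

p₁ = 0.578, p₀ = 0.459.
Under exogeneity alone the bounds on PN are max{0,(p₁−p₀)/p₁} ≤ PN ≤ min{1,(1−p₀)/p₁}.
  lower = (p₁ − p₀)/p₁ = 0.119 / 0.578 ≈ 0.2059
  upper = min{1, (1 − p₀)/p₁} = 0.541 / 0.578 ≈ 0.9360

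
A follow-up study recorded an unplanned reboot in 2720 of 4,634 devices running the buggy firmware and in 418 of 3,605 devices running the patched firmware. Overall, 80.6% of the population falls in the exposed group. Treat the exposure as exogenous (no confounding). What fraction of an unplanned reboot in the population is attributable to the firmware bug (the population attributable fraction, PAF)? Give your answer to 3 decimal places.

PAF ≈ 0.766

p₁ = P(outcome | exposed) = 2720/4634 = 0.58697
p₀ = P(outcome | unexposed) = 418/3605 = 0.11595
Overall risk P(Y=1) = π·p₁ + (1−π)·p₀ = 0.806×0.58697 + 0.194×0.11595 = 0.49559.
Under exogeneity, PAF = [P(Y=1) − p₀] / P(Y=1).
PAF = (0.49559 − 0.11595) / 0.49559 ≈ 0.7660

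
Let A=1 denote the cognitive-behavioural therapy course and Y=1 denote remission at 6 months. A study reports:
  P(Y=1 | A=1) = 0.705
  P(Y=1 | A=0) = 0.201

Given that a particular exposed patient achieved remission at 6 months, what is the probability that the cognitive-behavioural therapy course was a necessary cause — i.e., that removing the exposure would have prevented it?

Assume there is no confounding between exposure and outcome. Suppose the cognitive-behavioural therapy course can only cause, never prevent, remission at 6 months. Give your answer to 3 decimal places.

PN ≈ 0.715

Let p₁ = 0.705, p₀ = 0.201.
Under exogeneity and monotonicity, PN = (p₁ − p₀) / p₁.
PN = (0.705 − 0.201) / 0.705 = 0.504 / 0.705 ≈ 0.7149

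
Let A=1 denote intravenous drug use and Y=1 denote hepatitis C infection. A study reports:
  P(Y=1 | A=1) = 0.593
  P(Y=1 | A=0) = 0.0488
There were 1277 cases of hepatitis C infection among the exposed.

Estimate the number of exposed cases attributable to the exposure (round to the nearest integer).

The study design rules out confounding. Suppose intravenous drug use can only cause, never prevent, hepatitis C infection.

Let p₁ = 0.593, p₀ = 0.0488.
PN = (p₁ − p₀)/p₁ = (0.593 − 0.0488) / 0.593 ≈ 0.91771.
Attributable cases ≈ PN × (exposed cases) = 0.91771 × 1277 ≈ 1171.91.

about 1172 cases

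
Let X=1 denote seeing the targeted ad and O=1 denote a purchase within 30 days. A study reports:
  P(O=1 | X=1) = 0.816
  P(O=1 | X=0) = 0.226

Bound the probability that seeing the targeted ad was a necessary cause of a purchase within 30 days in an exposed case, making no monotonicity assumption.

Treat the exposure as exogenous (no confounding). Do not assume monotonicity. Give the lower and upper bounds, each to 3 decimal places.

Let p₁ = 0.816, p₀ = 0.226.
Under exogeneity alone the bounds on PN are max{0,(p₁−p₀)/p₁} ≤ PN ≤ min{1,(1−p₀)/p₁}.
  lower = (p₁ − p₀)/p₁ = 0.59 / 0.816 ≈ 0.7230
  upper = min{1, (1 − p₀)/p₁} = 0.774 / 0.816 ≈ 0.9485

0.723 ≤ PN ≤ 0.949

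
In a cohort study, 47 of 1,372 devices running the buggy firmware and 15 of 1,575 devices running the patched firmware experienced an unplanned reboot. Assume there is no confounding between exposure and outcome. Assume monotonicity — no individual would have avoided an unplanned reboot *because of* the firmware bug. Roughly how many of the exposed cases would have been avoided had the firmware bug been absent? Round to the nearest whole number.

p₁ = P(outcome | exposed) = 47/1372 = 0.034257
p₀ = P(outcome | unexposed) = 15/1575 = 0.0095238
PN = (p₁ − p₀)/p₁ = (0.034257 − 0.0095238) / 0.034257 ≈ 0.72199.
Attributable cases ≈ PN × (exposed cases) = 0.72199 × 47 ≈ 33.93.

about 34 cases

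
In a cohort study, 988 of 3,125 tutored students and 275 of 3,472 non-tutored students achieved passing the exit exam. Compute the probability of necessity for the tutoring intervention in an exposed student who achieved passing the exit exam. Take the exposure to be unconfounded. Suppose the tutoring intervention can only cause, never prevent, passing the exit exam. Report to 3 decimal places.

PN ≈ 0.749

p₁ = P(outcome | exposed) = 988/3125 = 0.31616
p₀ = P(outcome | unexposed) = 275/3472 = 0.079205
Under exogeneity and monotonicity, PN = (p₁ − p₀) / p₁.
PN = (0.31616 − 0.079205) / 0.31616 = 0.23695 / 0.31616 ≈ 0.7495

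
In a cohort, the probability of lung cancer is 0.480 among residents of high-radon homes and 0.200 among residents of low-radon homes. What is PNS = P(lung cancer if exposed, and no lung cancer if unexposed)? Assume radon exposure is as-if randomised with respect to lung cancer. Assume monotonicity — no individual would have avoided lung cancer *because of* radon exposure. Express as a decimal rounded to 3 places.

Let p₁ = 0.48, p₀ = 0.2.
Under exogeneity and monotonicity, PNS = p₁ − p₀.
PNS = 0.48 − 0.2 = 0.28

PNS ≈ 0.280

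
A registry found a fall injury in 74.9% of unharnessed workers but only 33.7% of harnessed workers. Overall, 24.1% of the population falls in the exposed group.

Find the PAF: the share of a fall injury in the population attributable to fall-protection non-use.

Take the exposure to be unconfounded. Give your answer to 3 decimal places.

PAF ≈ 0.228

p₁ = 0.749, p₀ = 0.337.
Overall risk P(Y=1) = π·p₁ + (1−π)·p₀ = 0.241×0.749 + 0.759×0.337 = 0.43629.
Under exogeneity, PAF = [P(Y=1) − p₀] / P(Y=1).
PAF = (0.43629 − 0.337) / 0.43629 ≈ 0.2276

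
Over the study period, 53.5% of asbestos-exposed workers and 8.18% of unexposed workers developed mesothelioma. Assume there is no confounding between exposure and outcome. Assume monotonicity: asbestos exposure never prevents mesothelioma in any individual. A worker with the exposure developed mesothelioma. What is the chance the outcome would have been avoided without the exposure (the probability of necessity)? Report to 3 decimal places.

p₁ = 0.535, p₀ = 0.0818.
Under exogeneity and monotonicity, PN = (p₁ − p₀) / p₁.
PN = (0.535 − 0.0818) / 0.535 = 0.4532 / 0.535 ≈ 0.8471

PN ≈ 0.847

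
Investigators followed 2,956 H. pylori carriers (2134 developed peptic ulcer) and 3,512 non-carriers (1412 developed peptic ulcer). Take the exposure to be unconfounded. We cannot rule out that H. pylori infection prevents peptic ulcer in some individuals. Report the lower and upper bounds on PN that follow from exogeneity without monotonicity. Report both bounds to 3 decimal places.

p₁ = P(outcome | exposed) = 2134/2956 = 0.72192
p₀ = P(outcome | unexposed) = 1412/3512 = 0.40205
Under exogeneity alone the bounds on PN are max{0,(p₁−p₀)/p₁} ≤ PN ≤ min{1,(1−p₀)/p₁}.
  lower = (p₁ − p₀)/p₁ = 0.31987 / 0.72192 ≈ 0.4431
  upper = min{1, (1 − p₀)/p₁} = 0.59795 / 0.72192 ≈ 0.8283

0.443 ≤ PN ≤ 0.828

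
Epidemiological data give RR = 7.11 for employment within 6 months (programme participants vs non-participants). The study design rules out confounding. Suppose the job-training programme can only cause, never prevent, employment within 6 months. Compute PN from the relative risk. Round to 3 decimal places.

PN ≈ 0.859

Under exogeneity and monotonicity, PN = (RR − 1) / RR = 1 − 1/RR.
PN = (7.11 − 1) / 7.11 = 6.11 / 7.11 ≈ 0.8594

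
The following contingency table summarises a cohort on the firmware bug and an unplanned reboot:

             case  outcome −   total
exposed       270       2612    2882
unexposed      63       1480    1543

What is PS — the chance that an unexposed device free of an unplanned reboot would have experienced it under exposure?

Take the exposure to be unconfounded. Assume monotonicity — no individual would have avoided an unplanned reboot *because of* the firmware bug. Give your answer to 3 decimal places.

p₁ = P(outcome | exposed) = 270/2882 = 0.093685
p₀ = P(outcome | unexposed) = 63/1543 = 0.04083
Under exogeneity and monotonicity, PS = (p₁ − p₀)/(1 − p₀).
PS = (0.093685 − 0.04083) / 0.95917 ≈ 0.0551

PS ≈ 0.055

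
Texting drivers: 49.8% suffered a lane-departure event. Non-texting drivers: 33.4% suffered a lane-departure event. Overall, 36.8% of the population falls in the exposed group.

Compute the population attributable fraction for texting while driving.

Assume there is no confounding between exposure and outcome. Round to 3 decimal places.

p₁ = 0.498, p₀ = 0.334.
Overall risk P(Y=1) = π·p₁ + (1−π)·p₀ = 0.368×0.498 + 0.632×0.334 = 0.39435.
Under exogeneity, PAF = [P(Y=1) − p₀] / P(Y=1).
PAF = (0.39435 − 0.334) / 0.39435 ≈ 0.1530

PAF ≈ 0.153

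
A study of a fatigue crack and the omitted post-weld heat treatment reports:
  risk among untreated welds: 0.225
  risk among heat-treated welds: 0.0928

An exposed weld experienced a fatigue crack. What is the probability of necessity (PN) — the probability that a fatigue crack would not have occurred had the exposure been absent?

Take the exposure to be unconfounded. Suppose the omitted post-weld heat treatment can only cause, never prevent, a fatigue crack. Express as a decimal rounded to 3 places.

Let p₁ = 0.225, p₀ = 0.0928.
Under exogeneity and monotonicity, PN = (p₁ − p₀) / p₁.
PN = (0.225 − 0.0928) / 0.225 = 0.1322 / 0.225 ≈ 0.5876

PN ≈ 0.588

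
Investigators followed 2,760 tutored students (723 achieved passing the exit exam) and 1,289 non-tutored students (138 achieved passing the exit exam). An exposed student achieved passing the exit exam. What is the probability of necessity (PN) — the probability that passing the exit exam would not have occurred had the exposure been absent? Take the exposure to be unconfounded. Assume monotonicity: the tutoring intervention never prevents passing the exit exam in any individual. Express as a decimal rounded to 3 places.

PN ≈ 0.591

p₁ = P(outcome | exposed) = 723/2760 = 0.26196
p₀ = P(outcome | unexposed) = 138/1289 = 0.10706
Under exogeneity and monotonicity, PN = (p₁ − p₀) / p₁.
PN = (0.26196 − 0.10706) / 0.26196 = 0.1549 / 0.26196 ≈ 0.5913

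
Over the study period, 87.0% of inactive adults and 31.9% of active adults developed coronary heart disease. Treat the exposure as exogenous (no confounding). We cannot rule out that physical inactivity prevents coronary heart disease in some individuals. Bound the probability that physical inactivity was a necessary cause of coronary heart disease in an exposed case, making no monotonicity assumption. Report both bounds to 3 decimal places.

0.633 ≤ PN ≤ 0.783

p₁ = 0.87, p₀ = 0.319.
Under exogeneity alone the bounds on PN are max{0,(p₁−p₀)/p₁} ≤ PN ≤ min{1,(1−p₀)/p₁}.
  lower = (p₁ − p₀)/p₁ = 0.551 / 0.87 ≈ 0.6333
  upper = min{1, (1 − p₀)/p₁} = 0.681 / 0.87 ≈ 0.7828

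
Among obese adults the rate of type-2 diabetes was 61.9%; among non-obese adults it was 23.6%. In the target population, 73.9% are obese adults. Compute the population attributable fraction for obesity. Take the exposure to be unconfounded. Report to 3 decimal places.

PAF ≈ 0.545

p₁ = 0.619, p₀ = 0.236.
Overall risk P(Y=1) = π·p₁ + (1−π)·p₀ = 0.739×0.619 + 0.261×0.236 = 0.51904.
Under exogeneity, PAF = [P(Y=1) − p₀] / P(Y=1).
PAF = (0.51904 − 0.236) / 0.51904 ≈ 0.5453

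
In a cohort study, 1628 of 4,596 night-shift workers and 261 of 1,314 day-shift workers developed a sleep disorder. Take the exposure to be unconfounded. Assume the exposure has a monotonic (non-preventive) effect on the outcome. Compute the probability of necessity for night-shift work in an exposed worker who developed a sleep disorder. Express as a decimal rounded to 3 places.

p₁ = P(outcome | exposed) = 1628/4596 = 0.35422
p₀ = P(outcome | unexposed) = 261/1314 = 0.19863
Under exogeneity and monotonicity, PN = (p₁ − p₀) / p₁.
PN = (0.35422 − 0.19863) / 0.35422 = 0.15559 / 0.35422 ≈ 0.4392

PN ≈ 0.439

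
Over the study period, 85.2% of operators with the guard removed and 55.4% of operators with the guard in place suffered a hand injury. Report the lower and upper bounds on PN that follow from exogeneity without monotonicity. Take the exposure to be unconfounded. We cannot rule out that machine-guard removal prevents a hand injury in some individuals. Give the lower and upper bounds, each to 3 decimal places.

p₁ = 0.852, p₀ = 0.554.
Under exogeneity alone the bounds on PN are max{0,(p₁−p₀)/p₁} ≤ PN ≤ min{1,(1−p₀)/p₁}.
  lower = (p₁ − p₀)/p₁ = 0.298 / 0.852 ≈ 0.3498
  upper = min{1, (1 − p₀)/p₁} = 0.446 / 0.852 ≈ 0.5235

0.350 ≤ PN ≤ 0.523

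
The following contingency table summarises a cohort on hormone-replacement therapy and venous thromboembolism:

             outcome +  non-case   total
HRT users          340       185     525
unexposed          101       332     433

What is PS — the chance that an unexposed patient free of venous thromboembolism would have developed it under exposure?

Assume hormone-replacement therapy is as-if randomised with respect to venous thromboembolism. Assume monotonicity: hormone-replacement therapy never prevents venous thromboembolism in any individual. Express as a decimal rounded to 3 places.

p₁ = P(outcome | exposed) = 340/525 = 0.64762
p₀ = P(outcome | unexposed) = 101/433 = 0.23326
Under exogeneity and monotonicity, PS = (p₁ − p₀) / (1 − p₀).
PS = (0.64762 − 0.23326) / (1 − 0.23326) = 0.41436 / 0.76674 ≈ 0.5404

PS ≈ 0.540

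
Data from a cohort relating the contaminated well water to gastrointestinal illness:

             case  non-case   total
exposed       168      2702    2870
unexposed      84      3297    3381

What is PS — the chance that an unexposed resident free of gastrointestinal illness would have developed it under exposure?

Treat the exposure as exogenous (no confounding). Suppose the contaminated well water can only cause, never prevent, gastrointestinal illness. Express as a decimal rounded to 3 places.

p₁ = P(outcome | exposed) = 168/2870 = 0.058537
p₀ = P(outcome | unexposed) = 84/3381 = 0.024845
Under exogeneity and monotonicity, PS = (p₁ − p₀)/(1 − p₀).
PS = (0.058537 − 0.024845) / 0.97516 ≈ 0.0346

PS ≈ 0.035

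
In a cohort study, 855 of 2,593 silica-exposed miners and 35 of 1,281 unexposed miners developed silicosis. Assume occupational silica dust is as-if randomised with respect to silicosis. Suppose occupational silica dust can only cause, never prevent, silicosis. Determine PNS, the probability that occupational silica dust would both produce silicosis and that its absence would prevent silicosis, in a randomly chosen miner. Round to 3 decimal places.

p₁ = P(outcome | exposed) = 855/2593 = 0.32973
p₀ = P(outcome | unexposed) = 35/1281 = 0.027322
Under exogeneity and monotonicity, PNS = p₁ − p₀.
PNS = 0.32973 − 0.027322 = 0.30241

PNS ≈ 0.302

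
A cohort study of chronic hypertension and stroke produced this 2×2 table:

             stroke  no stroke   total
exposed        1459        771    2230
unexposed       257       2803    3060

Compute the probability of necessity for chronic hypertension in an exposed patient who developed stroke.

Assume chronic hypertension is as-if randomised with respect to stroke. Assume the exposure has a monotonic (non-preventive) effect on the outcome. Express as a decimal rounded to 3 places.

p₁ = P(outcome | exposed) = 1459/2230 = 0.65426
p₀ = P(outcome | unexposed) = 257/3060 = 0.083987
Under exogeneity and monotonicity, PN = (p₁ − p₀)/p₁.
PN = (0.65426 − 0.083987) / 0.65426 ≈ 0.8716

PN ≈ 0.872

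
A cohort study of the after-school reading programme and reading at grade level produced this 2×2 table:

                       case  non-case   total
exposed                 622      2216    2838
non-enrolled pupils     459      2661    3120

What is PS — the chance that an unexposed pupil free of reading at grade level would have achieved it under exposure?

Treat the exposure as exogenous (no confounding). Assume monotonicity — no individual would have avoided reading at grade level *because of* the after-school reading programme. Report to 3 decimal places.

PS ≈ 0.084

p₁ = P(outcome | exposed) = 622/2838 = 0.21917
p₀ = P(outcome | unexposed) = 459/3120 = 0.14712
Under exogeneity and monotonicity, PS = (p₁ − p₀) / (1 − p₀).
PS = (0.21917 − 0.14712) / (1 − 0.14712) = 0.072053 / 0.85288 ≈ 0.0845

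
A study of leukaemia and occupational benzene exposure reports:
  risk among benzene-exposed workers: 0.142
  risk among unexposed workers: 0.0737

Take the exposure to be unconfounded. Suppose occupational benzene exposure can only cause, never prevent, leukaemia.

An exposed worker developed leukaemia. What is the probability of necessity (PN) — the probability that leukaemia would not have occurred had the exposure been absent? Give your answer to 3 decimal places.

Let p₁ = 0.142, p₀ = 0.0737.
Under exogeneity and monotonicity, PN = (p₁ − p₀) / p₁.
PN = (0.142 − 0.0737) / 0.142 = 0.0683 / 0.142 ≈ 0.4810

PN ≈ 0.481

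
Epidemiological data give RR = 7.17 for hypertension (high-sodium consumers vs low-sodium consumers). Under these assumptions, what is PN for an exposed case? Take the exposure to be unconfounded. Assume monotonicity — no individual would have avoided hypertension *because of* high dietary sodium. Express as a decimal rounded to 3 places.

PN ≈ 0.861

Under exogeneity and monotonicity, PN = (RR − 1) / RR = 1 − 1/RR.
PN = (7.17 − 1) / 7.17 = 6.17 / 7.17 ≈ 0.8605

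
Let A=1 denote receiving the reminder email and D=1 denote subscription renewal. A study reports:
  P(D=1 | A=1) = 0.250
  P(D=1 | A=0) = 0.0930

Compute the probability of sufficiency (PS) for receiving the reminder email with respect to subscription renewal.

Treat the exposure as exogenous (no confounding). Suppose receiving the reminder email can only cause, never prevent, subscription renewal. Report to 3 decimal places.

Let p₁ = 0.25, p₀ = 0.093.
Under exogeneity and monotonicity, PS = (p₁ − p₀) / (1 − p₀).
PS = (0.25 − 0.093) / (1 − 0.093) = 0.157 / 0.907 ≈ 0.1731

PS ≈ 0.173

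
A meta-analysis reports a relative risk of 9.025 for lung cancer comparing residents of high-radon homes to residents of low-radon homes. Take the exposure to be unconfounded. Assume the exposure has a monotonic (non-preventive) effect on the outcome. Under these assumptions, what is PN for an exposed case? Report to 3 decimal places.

PN ≈ 0.889

Under exogeneity and monotonicity, PN = (RR − 1) / RR = 1 − 1/RR.
PN = (9.025 − 1) / 9.025 = 8.025 / 9.025 ≈ 0.8892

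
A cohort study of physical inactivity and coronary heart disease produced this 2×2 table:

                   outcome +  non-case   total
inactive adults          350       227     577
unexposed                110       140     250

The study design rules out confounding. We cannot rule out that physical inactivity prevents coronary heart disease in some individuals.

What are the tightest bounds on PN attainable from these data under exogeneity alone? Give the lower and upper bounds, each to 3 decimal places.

0.275 ≤ PN ≤ 0.923

p₁ = P(outcome | exposed) = 350/577 = 0.60659
p₀ = P(outcome | unexposed) = 110/250 = 0.44
Under exogeneity alone the bounds on PN are max{0,(p₁−p₀)/p₁} ≤ PN ≤ min{1,(1−p₀)/p₁}.
  lower = (p₁ − p₀)/p₁ = 0.16659 / 0.60659 ≈ 0.2746
  upper = min{1, (1 − p₀)/p₁} = 0.56 / 0.60659 ≈ 0.9232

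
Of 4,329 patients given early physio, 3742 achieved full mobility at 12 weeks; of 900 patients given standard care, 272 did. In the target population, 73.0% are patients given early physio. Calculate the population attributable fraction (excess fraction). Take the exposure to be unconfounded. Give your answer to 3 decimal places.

PAF ≈ 0.576

p₁ = P(outcome | exposed) = 3742/4329 = 0.8644
p₀ = P(outcome | unexposed) = 272/900 = 0.30222
Overall risk P(Y=1) = π·p₁ + (1−π)·p₀ = 0.73×0.8644 + 0.27×0.30222 = 0.71261.
Under exogeneity, PAF = [P(Y=1) − p₀] / P(Y=1).
PAF = (0.71261 − 0.30222) / 0.71261 ≈ 0.5759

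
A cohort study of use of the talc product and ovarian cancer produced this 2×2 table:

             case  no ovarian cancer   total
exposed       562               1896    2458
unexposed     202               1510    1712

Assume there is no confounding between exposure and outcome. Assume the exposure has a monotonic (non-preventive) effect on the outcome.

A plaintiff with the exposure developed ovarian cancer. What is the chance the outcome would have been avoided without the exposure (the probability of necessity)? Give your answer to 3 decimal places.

PN ≈ 0.484

p₁ = P(outcome | exposed) = 562/2458 = 0.22864
p₀ = P(outcome | unexposed) = 202/1712 = 0.11799
Under exogeneity and monotonicity, PN = (p₁ − p₀) / p₁.
PN = (0.22864 − 0.11799) / 0.22864 = 0.11065 / 0.22864 ≈ 0.4839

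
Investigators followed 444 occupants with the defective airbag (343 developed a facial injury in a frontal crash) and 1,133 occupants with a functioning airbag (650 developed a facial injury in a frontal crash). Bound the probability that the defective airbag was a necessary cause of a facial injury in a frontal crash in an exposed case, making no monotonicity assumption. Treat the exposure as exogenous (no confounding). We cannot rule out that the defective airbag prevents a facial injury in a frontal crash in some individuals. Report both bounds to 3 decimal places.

p₁ = P(outcome | exposed) = 343/444 = 0.77252
p₀ = P(outcome | unexposed) = 650/1133 = 0.5737
Under exogeneity alone the bounds on PN are max{0,(p₁−p₀)/p₁} ≤ PN ≤ min{1,(1−p₀)/p₁}.
  lower = (p₁ − p₀)/p₁ = 0.19882 / 0.77252 ≈ 0.2574
  upper = min{1, (1 − p₀)/p₁} = 0.4263 / 0.77252 ≈ 0.5518

0.257 ≤ PN ≤ 0.552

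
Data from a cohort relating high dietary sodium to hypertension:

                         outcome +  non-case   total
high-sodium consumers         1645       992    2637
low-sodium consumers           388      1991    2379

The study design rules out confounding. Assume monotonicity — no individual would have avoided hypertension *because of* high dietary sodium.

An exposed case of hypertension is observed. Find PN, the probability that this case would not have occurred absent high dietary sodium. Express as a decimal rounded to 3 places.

PN ≈ 0.739

p₁ = P(outcome | exposed) = 1645/2637 = 0.62381
p₀ = P(outcome | unexposed) = 388/2379 = 0.16309
Under exogeneity and monotonicity, PN = (p₁ − p₀) / p₁.
PN = (0.62381 − 0.16309) / 0.62381 = 0.46072 / 0.62381 ≈ 0.7386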